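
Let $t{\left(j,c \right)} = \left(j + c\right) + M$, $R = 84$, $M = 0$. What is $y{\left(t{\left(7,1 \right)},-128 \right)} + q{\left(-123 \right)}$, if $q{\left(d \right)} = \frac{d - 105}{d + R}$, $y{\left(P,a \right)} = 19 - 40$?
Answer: $- \frac{197}{13} \approx -15.154$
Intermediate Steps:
$t{\left(j,c \right)} = c + j$ ($t{\left(j,c \right)} = \left(j + c\right) + 0 = \left(c + j\right) + 0 = c + j$)
$y{\left(P,a \right)} = -21$
$q{\left(d \right)} = \frac{-105 + d}{84 + d}$ ($q{\left(d \right)} = \frac{d - 105}{d + 84} = \frac{-105 + d}{84 + d}$)
$y{\left(t{\left(7,1 \right)},-128 \right)} + q{\left(-123 \right)} = -21 + \frac{-105 - 123}{84 - 123} = -21 + \frac{1}{-39} \left(-228\right) = -21 - - \frac{76}{13} = -21 + \frac{76}{13} = - \frac{197}{13}$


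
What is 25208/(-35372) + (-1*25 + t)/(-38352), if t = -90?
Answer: -240677359/339146736 ≈ -0.70966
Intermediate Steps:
25208/(-35372) + (-1*25 + t)/(-38352) = 25208/(-35372) + (-1*25 - 90)/(-38352) = 25208*(-1/35372) + (-25 - 90)*(-1/38352) = -6302/8843 - 115*(-1/38352) = -6302/8843 + 115/38352 = -240677359/339146736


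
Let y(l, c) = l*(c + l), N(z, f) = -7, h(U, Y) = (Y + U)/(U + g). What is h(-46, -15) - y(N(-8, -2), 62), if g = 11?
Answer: 13536/35 ≈ 386.74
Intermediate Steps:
h(U, Y) = (U + Y)/(11 + U) (h(U, Y) = (Y + U)/(U + 11) = (U + Y)/(11 + U))
h(-46, -15) - y(N(-8, -2), 62) = (-46 - 15)/(11 - 46) - (-7)*(62 - 7) = -61/(-35) - (-7)*55 = -1/35*(-61) - 1*(-385) = 61/35 + 385 = 13536/35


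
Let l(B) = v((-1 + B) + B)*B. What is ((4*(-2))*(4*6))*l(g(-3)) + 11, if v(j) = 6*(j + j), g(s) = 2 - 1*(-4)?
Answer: -152053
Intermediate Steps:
g(s) = 6 (g(s) = 2 + 4 = 6)
v(j) = 12*j (v(j) = 6*(2*j) = 12*j)
l(B) = B*(-12 + 24*B) (l(B) = (12*((-1 + B) + B))*B = (12*(-1 + 2*B))*B = (-12 + 24*B)*B = B*(-12 + 24*B))
((4*(-2))*(4*6))*l(g(-3)) + 11 = ((4*(-2))*(4*6))*(12*6*(-1 + 2*6)) + 11 = (-8*24)*(12*6*(-1 + 12)) + 11 = -2304*6*11 + 11 = -192*792 + 11 = -152064 + 11 = -152053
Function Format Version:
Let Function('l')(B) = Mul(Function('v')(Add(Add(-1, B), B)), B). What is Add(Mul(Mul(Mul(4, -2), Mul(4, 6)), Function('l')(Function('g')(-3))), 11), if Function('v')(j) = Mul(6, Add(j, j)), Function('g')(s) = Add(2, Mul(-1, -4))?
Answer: -152053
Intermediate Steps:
Function('g')(s) = 6 (Function('g')(s) = Add(2, 4) = 6)
Function('v')(j) = Mul(12, j) (Function('v')(j) = Mul(6, Mul(2, j)) = Mul(12, j))
Function('l')(B) = Mul(B, Add(-12, Mul(24, B))) (Function('l')(B) = Mul(Mul(12, Add(Add(-1, B), B)), B) = Mul(Mul(12, Add(-1, Mul(2, B))), B) = Mul(Add(-12, Mul(24, B)), B) = Mul(B, Add(-12, Mul(24, B))))
Add(Mul(Mul(Mul(4, -2), Mul(4, 6)), Function('l')(Function('g')(-3))), 11) = Add(Mul(Mul(Mul(4, -2), Mul(4, 6)), Mul(12, 6, Add(-1, Mul(2, 6)))), 11) = Add(Mul(Mul(-8, 24), Mul(12, 6, Add(-1, 12))), 11) = Add(Mul(-192, Mul(12, 6, 11)), 11) = Add(Mul(-192, 792), 11) = Add(-152064, 11) = -152053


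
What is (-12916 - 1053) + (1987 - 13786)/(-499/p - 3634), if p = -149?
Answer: -7555009972/540967 ≈ -13966.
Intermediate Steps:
(-12916 - 1053) + (1987 - 13786)/(-499/p - 3634) = (-12916 - 1053) + (1987 - 13786)/(-499/(-149) - 3634) = -13969 - 11799/(-499*(-1/149) - 3634) = -13969 - 11799/(499/149 - 3634) = -13969 - 11799/(-540967/149) = -13969 - 11799*(-149/540967) = -13969 + 1758051/540967 = -7555009972/540967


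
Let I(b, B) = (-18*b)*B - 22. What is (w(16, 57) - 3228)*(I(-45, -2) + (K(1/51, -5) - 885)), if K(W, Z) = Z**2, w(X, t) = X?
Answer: 8036424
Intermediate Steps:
I(b, B) = -22 - 18*B*b (I(b, B) = -18*B*b - 22 = -22 - 18*B*b)
(w(16, 57) - 3228)*(I(-45, -2) + (K(1/51, -5) - 885)) = (16 - 3228)*((-22 - 18*(-2)*(-45)) + ((-5)**2 - 885)) = -3212*((-22 - 1620) + (25 - 885)) = -3212*(-1642 - 860) = -3212*(-2502) = 8036424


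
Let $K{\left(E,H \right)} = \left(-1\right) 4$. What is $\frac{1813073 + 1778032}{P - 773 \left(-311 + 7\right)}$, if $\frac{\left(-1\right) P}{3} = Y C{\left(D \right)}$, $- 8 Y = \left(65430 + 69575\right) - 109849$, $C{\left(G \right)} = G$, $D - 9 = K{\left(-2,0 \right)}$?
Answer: $\frac{1026030}{80617} \approx 12.727$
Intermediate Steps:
$K{\left(E,H \right)} = -4$
$D = 5$ ($D = 9 - 4 = 5$)
$Y = - \frac{6289}{2}$ ($Y = - \frac{\left(65430 + 69575\right) - 109849}{8} = - \frac{135005 - 109849}{8} = \left(- \frac{1}{8}\right) 25156 = - \frac{6289}{2} \approx -3144.5$)
$P = \frac{94335}{2}$ ($P = - 3 \left(\left(- \frac{6289}{2}\right) 5\right) = \left(-3\right) \left(- \frac{31445}{2}\right) = \frac{94335}{2} \approx 47168.0$)
$\frac{1813073 + 1778032}{P - 773 \left(-311 + 7\right)} = \frac{1813073 + 1778032}{\frac{94335}{2} - 773 \left(-311 + 7\right)} = \frac{3591105}{\frac{94335}{2} - -234992} = \frac{3591105}{\frac{94335}{2} + 234992} = \frac{3591105}{\frac{564319}{2}} = 3591105 \cdot \frac{2}{564319} = \frac{1026030}{80617}$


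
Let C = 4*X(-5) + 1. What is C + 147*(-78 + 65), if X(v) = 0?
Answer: -1910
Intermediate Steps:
C = 1 (C = 4*0 + 1 = 0 + 1 = 1)
C + 147*(-78 + 65) = 1 + 147*(-78 + 65) = 1 + 147*(-13) = 1 - 1911 = -1910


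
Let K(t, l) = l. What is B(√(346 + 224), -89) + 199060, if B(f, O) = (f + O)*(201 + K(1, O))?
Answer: 189092 + 112*√570 ≈ 1.9177e+5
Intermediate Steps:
B(f, O) = (201 + O)*(O + f) (B(f, O) = (f + O)*(201 + O) = (O + f)*(201 + O) = (201 + O)*(O + f))
B(√(346 + 224), -89) + 199060 = ((-89)² + 201*(-89) + 201*√(346 + 224) - 89*√(346 + 224)) + 199060 = (7921 - 17889 + 201*√570 - 89*√570) + 199060 = (-9968 + 112*√570) + 199060 = 189092 + 112*√570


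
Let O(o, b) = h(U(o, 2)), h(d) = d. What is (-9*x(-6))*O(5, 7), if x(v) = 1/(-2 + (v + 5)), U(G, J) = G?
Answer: 15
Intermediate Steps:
O(o, b) = o
x(v) = 1/(3 + v) (x(v) = 1/(-2 + (5 + v)) = 1/(3 + v))
(-9*x(-6))*O(5, 7) = -9/(3 - 6)*5 = -9/(-3)*5 = -9*(-1/3)*5 = 3*5 = 15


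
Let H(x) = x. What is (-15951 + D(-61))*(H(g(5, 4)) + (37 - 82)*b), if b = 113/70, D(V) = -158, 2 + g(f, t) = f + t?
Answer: 14804171/14 ≈ 1.0574e+6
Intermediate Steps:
g(f, t) = -2 + f + t (g(f, t) = -2 + (f + t) = -2 + f + t)
b = 113/70 (b = 113*(1/70) = 113/70 ≈ 1.6143)
(-15951 + D(-61))*(H(g(5, 4)) + (37 - 82)*b) = (-15951 - 158)*((-2 + 5 + 4) + (37 - 82)*(113/70)) = -16109*(7 - 45*113/70) = -16109*(7 - 1017/14) = -16109*(-919/14) = 14804171/14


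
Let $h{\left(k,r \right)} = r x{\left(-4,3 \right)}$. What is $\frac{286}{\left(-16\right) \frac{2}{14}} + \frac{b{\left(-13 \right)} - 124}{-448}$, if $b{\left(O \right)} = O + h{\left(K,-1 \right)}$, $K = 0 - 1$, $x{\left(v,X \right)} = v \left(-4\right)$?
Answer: $- \frac{55903}{448} \approx -124.78$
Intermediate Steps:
$x{\left(v,X \right)} = - 4 v$
$K = -1$ ($K = 0 - 1 = -1$)
$h{\left(k,r \right)} = 16 r$ ($h{\left(k,r \right)} = r \left(\left(-4\right) \left(-4\right)\right) = r 16 = 16 r$)
$b{\left(O \right)} = -16 + O$ ($b{\left(O \right)} = O + 16 \left(-1\right) = O - 16 = -16 + O$)
$\frac{286}{\left(-16\right) \frac{2}{14}} + \frac{b{\left(-13 \right)} - 124}{-448} = \frac{286}{\left(-16\right) \frac{2}{14}} + \frac{\left(-16 - 13\right) - 124}{-448} = \frac{286}{\left(-16\right) 2 \cdot \frac{1}{14}} + \left(-29 - 124\right) \left(- \frac{1}{448}\right) = \frac{286}{\left(-16\right) \frac{1}{7}} - - \frac{153}{448} = \frac{286}{- \frac{16}{7}} + \frac{153}{448} = 286 \left(- \frac{7}{16}\right) + \frac{153}{448} = - \frac{1001}{8} + \frac{153}{448} = - \frac{55903}{448}$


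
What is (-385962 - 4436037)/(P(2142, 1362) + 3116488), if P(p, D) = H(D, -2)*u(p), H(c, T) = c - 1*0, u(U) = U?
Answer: -4821999/6033892 ≈ -0.79915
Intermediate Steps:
H(c, T) = c (H(c, T) = c + 0 = c)
P(p, D) = D*p
(-385962 - 4436037)/(P(2142, 1362) + 3116488) = (-385962 - 4436037)/(1362*2142 + 3116488) = -4821999/(2917404 + 3116488) = -4821999/6033892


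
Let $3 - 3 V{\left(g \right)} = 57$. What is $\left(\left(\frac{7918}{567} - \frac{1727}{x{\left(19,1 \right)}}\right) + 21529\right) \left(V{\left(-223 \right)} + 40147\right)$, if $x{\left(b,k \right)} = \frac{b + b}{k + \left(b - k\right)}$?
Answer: $\frac{941045636177}{1134} \approx 8.2985 \cdot 10^{8}$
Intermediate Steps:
$V{\left(g \right)} = -18$ ($V{\left(g \right)} = 1 - 19 = -18$)
$x{\left(b,k \right)} = 2$ ($x{\left(b,k \right)} = \frac{2 b}{b} = 2$)
$\left(\left(\frac{7918}{567} - \frac{1727}{x{\left(19,1 \right)}}\right) + 21529\right) \left(V{\left(-223 \right)} + 40147\right) = \left(\left(\frac{7918}{567} - \frac{1727}{2}\right) + 21529\right) \left(-18 + 40147\right) = \left(\left(7918 \cdot \frac{1}{567} - \frac{1727}{2}\right) + 21529\right) 40129 = \left(\left(\frac{7918}{567} - \frac{1727}{2}\right) + 21529\right) 40129 = \left(- \frac{963373}{1134} + 21529\right) 40129 = \frac{23450513}{1134} \cdot 40129 = \frac{941045636177}{1134}$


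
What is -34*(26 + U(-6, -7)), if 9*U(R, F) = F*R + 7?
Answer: -9622/9 ≈ -1069.1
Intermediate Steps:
U(R, F) = 7/9 + F*R/9 (U(R, F) = (F*R + 7)/9 = (7 + F*R)/9 = 7/9 + F*R/9)
-34*(26 + U(-6, -7)) = -34*(26 + (7/9 + (1/9)*(-7)*(-6))) = -34*(26 + (7/9 + 14/3)) = -34*(26 + 49/9) = -34*283/9 = -9622/9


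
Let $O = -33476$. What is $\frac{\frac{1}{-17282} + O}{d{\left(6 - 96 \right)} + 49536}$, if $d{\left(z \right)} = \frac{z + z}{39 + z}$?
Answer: $- \frac{9835047961}{14554416504} \approx -0.67574$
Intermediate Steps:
$d{\left(z \right)} = \frac{2 z}{39 + z}$
$\frac{\frac{1}{-17282} + O}{d{\left(6 - 96 \right)} + 49536} = \frac{\frac{1}{-17282} - 33476}{\frac{2 \left(6 - 96\right)}{39 + \left(6 - 96\right)} + 49536} = \frac{- \frac{1}{17282} - 33476}{2 \left(-90\right) \frac{1}{39 - 90} + 49536} = - \frac{578532233}{17282 \left(2 \left(-90\right) \frac{1}{-51} + 49536\right)} = - \frac{578532233}{17282 \left(2 \left(-90\right) \left(- \frac{1}{51}\right) + 49536\right)} = - \frac{578532233}{17282 \left(\frac{60}{17} + 49536\right)} = - \frac{578532233}{17282 \cdot \frac{842172}{17}} = \left(- \frac{578532233}{17282}\right) \frac{17}{842172} = - \frac{9835047961}{14554416504}$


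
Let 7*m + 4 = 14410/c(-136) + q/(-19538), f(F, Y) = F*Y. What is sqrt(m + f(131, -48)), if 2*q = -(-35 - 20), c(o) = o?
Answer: I*sqrt(8519031856493655)/1162511 ≈ 79.396*I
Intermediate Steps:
q = 55/2 (q = (-(-35 - 20))/2 = (-1*(-55))/2 = (1/2)*55 = 55/2 ≈ 27.500)
m = -18260937/1162511 (m = -4/7 + (14410/(-136) + (55/2)/(-19538))/7 = -4/7 + (14410*(-1/136) + (55/2)*(-1/19538))/7 = -4/7 + (-7205/68 - 55/39076)/7 = -4/7 + (1/7)*(-17596645/166073) = -4/7 - 17596645/1162511 = -18260937/1162511 ≈ -15.708)
sqrt(m + f(131, -48)) = sqrt(-18260937/1162511 + 131*(-48)) = sqrt(-18260937/1162511 - 6288) = sqrt(-7328130105/1162511) = I*sqrt(8519031856493655)/1162511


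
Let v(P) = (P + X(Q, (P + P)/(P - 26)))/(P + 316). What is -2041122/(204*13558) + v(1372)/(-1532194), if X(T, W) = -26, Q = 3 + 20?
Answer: -6469419464541/8766411198344 ≈ -0.73798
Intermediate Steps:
Q = 23
v(P) = (-26 + P)/(316 + P) (v(P) = (P - 26)/(P + 316) = (-26 + P)/(316 + P))
-2041122/(204*13558) + v(1372)/(-1532194) = -2041122/(204*13558) + ((-26 + 1372)/(316 + 1372))/(-1532194) = -2041122/2765832 + (1346/1688)*(-1/1532194) = -2041122*1/2765832 + ((1/1688)*1346)*(-1/1532194) = -20011/27116 + (673/844)*(-1/1532194) = -20011/27116 - 673/1293171736 = -6469419464541/8766411198344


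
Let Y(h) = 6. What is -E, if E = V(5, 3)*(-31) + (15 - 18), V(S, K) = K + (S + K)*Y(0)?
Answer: 1584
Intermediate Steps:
V(S, K) = 6*S + 7*K (V(S, K) = K + (S + K)*6 = K + (K + S)*6 = K + (6*K + 6*S) = 6*S + 7*K)
E = -1584 (E = (6*5 + 7*3)*(-31) + (15 - 18) = (30 + 21)*(-31) - 3 = 51*(-31) - 3 = -1581 - 3 = -1584)
-E = -1*(-1584) = 1584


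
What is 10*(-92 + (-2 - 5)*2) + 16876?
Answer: 15816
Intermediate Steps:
10*(-92 + (-2 - 5)*2) + 16876 = 10*(-92 - 7*2) + 16876 = 10*(-92 - 14) + 16876 = 10*(-106) + 16876 = -1060 + 16876 = 15816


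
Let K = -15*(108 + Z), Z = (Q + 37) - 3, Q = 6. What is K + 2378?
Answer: 158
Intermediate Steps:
Z = 40 (Z = (6 + 37) - 3 = 43 - 3 = 40)
K = -2220 (K = -15*(108 + 40) = -15*148 = -2220)
K + 2378 = -2220 + 2378 = 158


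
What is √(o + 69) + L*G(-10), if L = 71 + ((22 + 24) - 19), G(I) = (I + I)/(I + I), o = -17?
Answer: 98 + 2*√13 ≈ 105.21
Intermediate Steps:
G(I) = 1 (G(I) = (2*I)/((2*I)) = (2*I)*(1/(2*I)) = 1)
L = 98 (L = 71 + (46 - 19) = 71 + 27 = 98)
√(o + 69) + L*G(-10) = √(-17 + 69) + 98*1 = √52 + 98 = 2*√13 + 98 = 98 + 2*√13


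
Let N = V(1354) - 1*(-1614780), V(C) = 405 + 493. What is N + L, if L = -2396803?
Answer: -781125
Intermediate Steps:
V(C) = 898
N = 1615678 (N = 898 - 1*(-1614780) = 898 + 1614780 = 1615678)
N + L = 1615678 - 2396803 = -781125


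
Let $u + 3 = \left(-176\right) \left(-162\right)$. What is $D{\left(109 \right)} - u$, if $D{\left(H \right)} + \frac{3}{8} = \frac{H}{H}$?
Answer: $- \frac{228067}{8} \approx -28508.0$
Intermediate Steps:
$u = 28509$ ($u = -3 - -28512 = -3 + 28512 = 28509$)
$D{\left(H \right)} = \frac{5}{8}$ ($D{\left(H \right)} = - \frac{3}{8} + \frac{H}{H} = - \frac{3}{8} + 1 = \frac{5}{8}$)
$D{\left(109 \right)} - u = \frac{5}{8} - 28509 = - \frac{228067}{8}$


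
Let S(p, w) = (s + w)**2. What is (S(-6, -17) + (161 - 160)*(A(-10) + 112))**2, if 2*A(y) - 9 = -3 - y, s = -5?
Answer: 364816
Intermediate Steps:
A(y) = 3 - y/2 (A(y) = 9/2 + (-3 - y)/2 = 9/2 + (-3/2 - y/2) = 3 - y/2)
S(p, w) = (-5 + w)**2
(S(-6, -17) + (161 - 160)*(A(-10) + 112))**2 = ((-5 - 17)**2 + (161 - 160)*((3 - 1/2*(-10)) + 112))**2 = ((-22)**2 + 1*((3 + 5) + 112))**2 = (484 + 1*(8 + 112))**2 = (484 + 1*120)**2 = (484 + 120)**2 = 604**2 = 364816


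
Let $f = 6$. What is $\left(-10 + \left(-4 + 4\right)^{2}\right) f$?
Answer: $-60$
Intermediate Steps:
$\left(-10 + \left(-4 + 4\right)^{2}\right) f = \left(-10 + \left(-4 + 4\right)^{2}\right) 6 = \left(-10 + 0^{2}\right) 6 = \left(-10 + 0\right) 6 = \left(-10\right) 6 = -60$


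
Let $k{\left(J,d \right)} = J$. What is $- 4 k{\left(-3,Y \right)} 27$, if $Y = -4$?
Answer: $324$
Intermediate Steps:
$- 4 k{\left(-3,Y \right)} 27 = \left(-4\right) \left(-3\right) 27 = 12 \cdot 27 = 324$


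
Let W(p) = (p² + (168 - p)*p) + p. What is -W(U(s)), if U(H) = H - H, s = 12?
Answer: 0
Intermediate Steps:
U(H) = 0
W(p) = p + p² + p*(168 - p) (W(p) = (p² + p*(168 - p)) + p = p + p² + p*(168 - p))
-W(U(s)) = -169*0 = -1*0 = 0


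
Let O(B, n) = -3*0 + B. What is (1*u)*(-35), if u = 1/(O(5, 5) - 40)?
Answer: 1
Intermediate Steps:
O(B, n) = B (O(B, n) = 0 + B = B)
u = -1/35 (u = 1/(5 - 40) = 1/(-35) = -1/35 ≈ -0.028571)
(1*u)*(-35) = (1*(-1/35))*(-35) = -1/35*(-35) = 1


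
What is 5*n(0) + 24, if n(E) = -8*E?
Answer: 24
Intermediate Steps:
5*n(0) + 24 = 5*(-8*0) + 24 = 5*0 + 24 = 0 + 24 = 24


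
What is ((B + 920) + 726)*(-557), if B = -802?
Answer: -470108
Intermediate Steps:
((B + 920) + 726)*(-557) = ((-802 + 920) + 726)*(-557) = (118 + 726)*(-557) = 844*(-557) = -470108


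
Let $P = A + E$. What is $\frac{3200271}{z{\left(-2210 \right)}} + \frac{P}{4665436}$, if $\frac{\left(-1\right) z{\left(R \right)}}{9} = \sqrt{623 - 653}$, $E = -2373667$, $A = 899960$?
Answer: $- \frac{1473707}{4665436} + \frac{1066757 i \sqrt{30}}{90} \approx -0.31588 + 64921.0 i$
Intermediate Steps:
$z{\left(R \right)} = - 9 i \sqrt{30}$ ($z{\left(R \right)} = - 9 \sqrt{623 - 653} = - 9 \sqrt{-30} = - 9 i \sqrt{30}$)
$P = -1473707$ ($P = 899960 - 2373667 = -1473707$)
$\frac{3200271}{z{\left(-2210 \right)}} + \frac{P}{4665436} = \frac{3200271}{\left(-9\right) i \sqrt{30}} - \frac{1473707}{4665436} = 3200271 \frac{i \sqrt{30}}{270} - \frac{1473707}{4665436} = \frac{1066757 i \sqrt{30}}{90} - \frac{1473707}{4665436} = - \frac{1473707}{4665436} + \frac{1066757 i \sqrt{30}}{90}$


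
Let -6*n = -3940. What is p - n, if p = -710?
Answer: -4100/3 ≈ -1366.7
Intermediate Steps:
n = 1970/3 (n = -⅙*(-3940) = 1970/3 ≈ 656.67)
p - n = -710 - 1*1970/3 = -710 - 1970/3 = -4100/3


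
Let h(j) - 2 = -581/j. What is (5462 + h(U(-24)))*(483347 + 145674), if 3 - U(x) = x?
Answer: 92432748887/27 ≈ 3.4234e+9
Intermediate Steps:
U(x) = 3 - x
h(j) = 2 - 581/j
(5462 + h(U(-24)))*(483347 + 145674) = (5462 + (2 - 581/(3 - 1*(-24))))*(483347 + 145674) = (5462 + (2 - 581/(3 + 24)))*629021 = (5462 + (2 - 581/27))*629021 = (5462 - 527/27)*629021 = (146947/27)*629021 = 92432748887/27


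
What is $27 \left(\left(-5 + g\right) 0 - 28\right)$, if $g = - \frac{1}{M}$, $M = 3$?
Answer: $-756$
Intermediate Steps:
$g = - \frac{1}{3} \approx -0.33333$
$27 \left(\left(-5 + g\right) 0 - 28\right) = 27 \left(\left(-5 - \frac{1}{3}\right) 0 - 28\right) = 27 \left(\left(- \frac{16}{3}\right) 0 - 28\right) = 27 \left(0 - 28\right) = 27 \left(-28\right) = -756$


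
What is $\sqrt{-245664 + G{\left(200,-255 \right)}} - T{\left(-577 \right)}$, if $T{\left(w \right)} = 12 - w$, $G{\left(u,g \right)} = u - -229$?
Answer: $-589 + i \sqrt{245235} \approx -589.0 + 495.21 i$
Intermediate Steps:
$G{\left(u,g \right)} = 229 + u$ ($G{\left(u,g \right)} = u + 229 = 229 + u$)
$\sqrt{-245664 + G{\left(200,-255 \right)}} - T{\left(-577 \right)} = \sqrt{-245664 + \left(229 + 200\right)} - \left(12 - -577\right) = \sqrt{-245664 + 429} - \left(12 + 577\right) = \sqrt{-245235} - 589 = i \sqrt{245235} - 589 = -589 + i \sqrt{245235}$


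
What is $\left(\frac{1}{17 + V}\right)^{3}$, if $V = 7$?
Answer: $\frac{1}{13824} \approx 7.2338 \cdot 10^{-5}$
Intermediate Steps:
$\left(\frac{1}{17 + V}\right)^{3} = \left(\frac{1}{17 + 7}\right)^{3} = \left(\frac{1}{24}\right)^{3} = \frac{1}{13824}$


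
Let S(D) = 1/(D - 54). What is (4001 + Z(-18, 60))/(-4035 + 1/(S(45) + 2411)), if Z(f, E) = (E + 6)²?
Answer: -181330186/87551421 ≈ -2.0711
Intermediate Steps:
S(D) = 1/(-54 + D)
Z(f, E) = (6 + E)²
(4001 + Z(-18, 60))/(-4035 + 1/(S(45) + 2411)) = (4001 + (6 + 60)²)/(-4035 + 1/(1/(-54 + 45) + 2411)) = (4001 + 66²)/(-4035 + 1/(1/(-9) + 2411)) = (4001 + 4356)/(-4035 + 1/(-⅑ + 2411)) = 8357/(-4035 + 1/(21698/9)) = 8357/(-4035 + 9/21698) = 8357/(-87551421/21698) = 8357*(-21698/87551421) = -181330186/87551421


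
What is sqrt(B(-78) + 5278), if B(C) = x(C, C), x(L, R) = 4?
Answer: sqrt(5282) ≈ 72.677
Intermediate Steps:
B(C) = 4
sqrt(B(-78) + 5278) = sqrt(4 + 5278) = sqrt(5282)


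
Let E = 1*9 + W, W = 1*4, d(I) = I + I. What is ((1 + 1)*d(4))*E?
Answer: 208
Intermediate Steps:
d(I) = 2*I
W = 4
E = 13 (E = 1*9 + 4 = 9 + 4 = 13)
((1 + 1)*d(4))*E = ((1 + 1)*(2*4))*13 = (2*8)*13 = 16*13 = 208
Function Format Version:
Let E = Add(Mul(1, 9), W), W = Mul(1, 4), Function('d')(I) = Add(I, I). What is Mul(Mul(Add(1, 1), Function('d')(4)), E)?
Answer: 208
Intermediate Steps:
Function('d')(I) = Mul(2, I)
W = 4
E = 13 (E = Add(Mul(1, 9), 4) = Add(9, 4) = 13)
Mul(Mul(Add(1, 1), Function('d')(4)), E) = Mul(Mul(Add(1, 1), Mul(2, 4)), 13) = Mul(Mul(2, 8), 13) = Mul(16, 13) = 208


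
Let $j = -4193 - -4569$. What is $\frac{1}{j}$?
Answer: $\frac{1}{376} \approx 0.0026596$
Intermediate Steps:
$j = 376$ ($j = -4193 + 4569 = 376$)
$\frac{1}{j} = \frac{1}{376}$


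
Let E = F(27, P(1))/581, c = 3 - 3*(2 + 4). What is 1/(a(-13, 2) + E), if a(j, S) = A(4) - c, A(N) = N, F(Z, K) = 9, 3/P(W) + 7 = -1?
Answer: 581/11048 ≈ 0.052589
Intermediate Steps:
P(W) = -3/8 (P(W) = 3/(-7 - 1) = 3/(-8) = 3*(-⅛) = -3/8)
c = -15 (c = 3 - 3*6 = 3 - 18 = -15)
a(j, S) = 19 (a(j, S) = 4 - 1*(-15) = 4 + 15 = 19)
E = 9/581 ≈ 0.015491
1/(a(-13, 2) + E) = 1/(19 + 9/581) = 1/(11048/581) = 581/11048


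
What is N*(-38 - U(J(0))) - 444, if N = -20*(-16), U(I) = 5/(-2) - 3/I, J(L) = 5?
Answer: -11612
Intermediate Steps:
U(I) = -5/2 - 3/I (U(I) = 5*(-1/2) - 3/I = -5/2 - 3/I)
N = 320
N*(-38 - U(J(0))) - 444 = 320*(-38 - (-5/2 - 3/5)) - 444 = 320*(-38 - 1*(-31/10)) - 444 = 320*(-38 + 31/10) - 444 = 320*(-349/10) - 444 = -11168 - 444 = -11612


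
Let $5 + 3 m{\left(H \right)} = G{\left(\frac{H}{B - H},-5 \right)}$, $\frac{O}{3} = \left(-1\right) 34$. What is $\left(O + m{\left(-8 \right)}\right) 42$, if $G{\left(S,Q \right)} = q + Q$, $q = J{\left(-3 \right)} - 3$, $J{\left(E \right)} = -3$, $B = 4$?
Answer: $-4508$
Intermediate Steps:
$O = -102$ ($O = 3 \left(\left(-1\right) 34\right) = 3 \left(-34\right) = -102$)
$q = -6$ ($q = -3 - 3 = -6$)
$G{\left(S,Q \right)} = -6 + Q$
$m{\left(H \right)} = - \frac{16}{3}$ ($m{\left(H \right)} = - \frac{5}{3} + \frac{-6 - 5}{3} = - \frac{5}{3} + \frac{1}{3} \left(-11\right) = - \frac{5}{3} - \frac{11}{3} = - \frac{16}{3}$)
$\left(O + m{\left(-8 \right)}\right) 42 = \left(-102 - \frac{16}{3}\right) 42 = \left(- \frac{322}{3}\right) 42 = -4508$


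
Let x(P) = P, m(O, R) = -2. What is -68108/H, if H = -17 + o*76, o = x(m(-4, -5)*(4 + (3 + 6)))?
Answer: 68108/1993 ≈ 34.174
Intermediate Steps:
o = -26 (o = -2*(4 + (3 + 6)) = -2*(4 + 9) = -2*13 = -26)
H = -1993 (H = -17 - 26*76 = -17 - 1976 = -1993)
-68108/H = -68108/(-1993) = -68108*(-1/1993) = 68108/1993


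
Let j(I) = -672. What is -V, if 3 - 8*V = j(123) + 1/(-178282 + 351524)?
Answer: -116938349/1385936 ≈ -84.375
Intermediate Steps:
V = 116938349/1385936 (V = 3/8 - (-672 + 1/(-178282 + 351524))/8 = 3/8 - (-672 + 1/173242)/8 = 3/8 - ⅛*(-116418623/173242) = 3/8 + 116418623/1385936 = 116938349/1385936 ≈ 84.375)
-V = -1*116938349/1385936 = -116938349/1385936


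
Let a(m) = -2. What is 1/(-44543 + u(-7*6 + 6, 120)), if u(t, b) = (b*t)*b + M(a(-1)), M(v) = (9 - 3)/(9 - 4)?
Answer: -5/2814709 ≈ -1.7764e-6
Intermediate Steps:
M(v) = 6/5
u(t, b) = 6/5 + t*b**2 (u(t, b) = (b*t)*b + 6/5 = t*b**2 + 6/5 = 6/5 + t*b**2)
1/(-44543 + u(-7*6 + 6, 120)) = 1/(-44543 + (6/5 + (-7*6 + 6)*120**2)) = 1/(-44543 + (6/5 + (-42 + 6)*14400)) = 1/(-44543 + (6/5 - 36*14400)) = 1/(-44543 + (6/5 - 518400)) = 1/(-44543 - 2591994/5) = 1/(-2814709/5) = -5/2814709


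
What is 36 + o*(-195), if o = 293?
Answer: -57099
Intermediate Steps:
36 + o*(-195) = 36 + 293*(-195) = 36 - 57135 = -57099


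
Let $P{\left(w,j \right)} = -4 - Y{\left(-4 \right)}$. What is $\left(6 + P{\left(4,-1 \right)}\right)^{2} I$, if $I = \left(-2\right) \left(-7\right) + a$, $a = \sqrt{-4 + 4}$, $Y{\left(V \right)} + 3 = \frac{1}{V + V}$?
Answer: $\frac{11767}{32} \approx 367.72$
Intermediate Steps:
$Y{\left(V \right)} = -3 + \frac{1}{2 V}$ ($Y{\left(V \right)} = -3 + \frac{1}{V + V} = -3 + \frac{1}{2 V}$)
$a = 0$ ($a = \sqrt{0} = 0$)
$P{\left(w,j \right)} = - \frac{7}{8}$ ($P{\left(w,j \right)} = -4 - \left(-3 + \frac{1}{2 \left(-4\right)}\right) = -4 - \left(-3 + \frac{1}{2} \left(- \frac{1}{4}\right)\right) = -4 - \left(-3 - \frac{1}{8}\right) = -4 - - \frac{25}{8} = -4 + \frac{25}{8} = - \frac{7}{8}$)
$I = 14$ ($I = \left(-2\right) \left(-7\right) + 0 = 14 + 0 = 14$)
$\left(6 + P{\left(4,-1 \right)}\right)^{2} I = \left(6 - \frac{7}{8}\right)^{2} \cdot 14 = \left(\frac{41}{8}\right)^{2} \cdot 14 = \frac{1681}{64} \cdot 14 = \frac{11767}{32}$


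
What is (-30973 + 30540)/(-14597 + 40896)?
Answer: -433/26299 ≈ -0.016465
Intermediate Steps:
(-30973 + 30540)/(-14597 + 40896) = -433/26299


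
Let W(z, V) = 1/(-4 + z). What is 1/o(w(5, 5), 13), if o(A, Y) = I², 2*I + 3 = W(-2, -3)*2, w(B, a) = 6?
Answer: 9/25 ≈ 0.36000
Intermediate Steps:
I = -5/3 (I = -3/2 + (2/(-4 - 2))/2 = -3/2 + (2/(-6))/2 = -3/2 + (-⅙*2)/2 = -3/2 + (½)*(-⅓) = -3/2 - ⅙ = -5/3 ≈ -1.6667)
o(A, Y) = 25/9 (o(A, Y) = (-5/3)² = 25/9)
1/o(w(5, 5), 13) = 1/(25/9) = 9/25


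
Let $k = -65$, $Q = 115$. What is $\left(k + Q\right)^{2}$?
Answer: $2500$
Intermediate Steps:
$\left(k + Q\right)^{2} = \left(-65 + 115\right)^{2} = 50^{2} = 2500$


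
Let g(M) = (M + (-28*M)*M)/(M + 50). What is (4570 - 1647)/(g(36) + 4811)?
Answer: 125689/188747 ≈ 0.66591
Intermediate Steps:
g(M) = (M - 28*M²)/(50 + M)
(4570 - 1647)/(g(36) + 4811) = (4570 - 1647)/(36*(1 - 28*36)/(50 + 36) + 4811) = 2923/(36*(1 - 1008)/86 + 4811) = 2923/(36*(1/86)*(-1007) + 4811) = 2923/(-18126/43 + 4811) = 2923/(188747/43) = 2923*(43/188747) = 125689/188747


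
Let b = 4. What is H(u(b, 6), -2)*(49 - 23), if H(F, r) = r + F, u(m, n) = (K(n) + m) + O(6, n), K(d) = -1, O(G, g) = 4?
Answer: 130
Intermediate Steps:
u(m, n) = 3 + m (u(m, n) = (-1 + m) + 4 = 3 + m)
H(F, r) = F + r
H(u(b, 6), -2)*(49 - 23) = ((3 + 4) - 2)*(49 - 23) = (7 - 2)*26 = 5*26 = 130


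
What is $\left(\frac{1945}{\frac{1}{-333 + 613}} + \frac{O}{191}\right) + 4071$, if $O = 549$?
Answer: $\frac{104796710}{191} \approx 5.4867 \cdot 10^{5}$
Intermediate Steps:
$\left(\frac{1945}{\frac{1}{-333 + 613}} + \frac{O}{191}\right) + 4071 = \left(\frac{1945}{\frac{1}{-333 + 613}} + \frac{549}{191}\right) + 4071 = \left(\frac{1945}{\frac{1}{280}} + 549 \cdot \frac{1}{191}\right) + 4071 = \left(1945 \frac{1}{\frac{1}{280}} + \frac{549}{191}\right) + 4071 = \left(1945 \cdot 280 + \frac{549}{191}\right) + 4071 = \left(544600 + \frac{549}{191}\right) + 4071 = \frac{104019149}{191} + 4071 = \frac{104796710}{191}$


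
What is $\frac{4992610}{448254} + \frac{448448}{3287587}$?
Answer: $\frac{8307329170931}{736837011549} \approx 11.274$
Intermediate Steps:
$\frac{4992610}{448254} + \frac{448448}{3287587} = 4992610 \cdot \frac{1}{448254} + 448448 \cdot \frac{1}{3287587} = \frac{2496305}{224127} + \frac{448448}{3287587} = \frac{8307329170931}{736837011549}$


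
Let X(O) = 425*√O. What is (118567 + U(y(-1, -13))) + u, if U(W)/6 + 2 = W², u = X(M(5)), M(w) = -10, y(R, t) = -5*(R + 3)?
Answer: 119155 + 425*I*√10 ≈ 1.1916e+5 + 1344.0*I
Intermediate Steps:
y(R, t) = -15 - 5*R (y(R, t) = -5*(3 + R) = -15 - 5*R)
u = 425*I*√10 (u = 425*√(-10) = 425*(I*√10) = 425*I*√10 ≈ 1344.0*I)
U(W) = -12 + 6*W²
(118567 + U(y(-1, -13))) + u = (118567 + (-12 + 6*(-15 - 5*(-1))²)) + 425*I*√10 = (118567 + (-12 + 6*(-15 + 5)²)) + 425*I*√10 = (118567 + (-12 + 6*(-10)²)) + 425*I*√10 = (118567 + (-12 + 6*100)) + 425*I*√10 = (118567 + (-12 + 600)) + 425*I*√10 = (118567 + 588) + 425*I*√10 = 119155 + 425*I*√10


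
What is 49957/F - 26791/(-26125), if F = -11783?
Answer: -989448272/307830875 ≈ -3.2143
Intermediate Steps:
49957/F - 26791/(-26125) = 49957/(-11783) - 26791/(-26125) = 49957*(-1/11783) - 26791*(-1/26125) = -49957/11783 + 26791/26125 = -989448272/307830875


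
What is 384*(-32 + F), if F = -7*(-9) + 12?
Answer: 16512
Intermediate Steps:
F = 75 (F = 63 + 12 = 75)
384*(-32 + F) = 384*(-32 + 75) = 384*43 = 16512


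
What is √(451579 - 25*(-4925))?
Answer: 12*√3991 ≈ 758.09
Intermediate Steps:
√(451579 - 25*(-4925)) = √(451579 + 123125) = √574704 = 12*√3991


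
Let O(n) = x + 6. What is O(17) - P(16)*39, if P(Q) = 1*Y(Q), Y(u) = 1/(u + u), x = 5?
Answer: 313/32 ≈ 9.7813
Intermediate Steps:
Y(u) = 1/(2*u)
O(n) = 11 (O(n) = 5 + 6 = 11)
P(Q) = 1/(2*Q) (P(Q) = 1*(1/(2*Q)) = 1/(2*Q))
O(17) - P(16)*39 = 11 - 1/(2*16)*39 = 11 - 1*1/32*39 = 11 - 1/32*39 = 11 - 39/32 = 313/32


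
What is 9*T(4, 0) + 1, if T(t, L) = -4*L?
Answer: 1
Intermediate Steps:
9*T(4, 0) + 1 = 9*(-4*0) + 1 = 9*0 + 1 = 0 + 1 = 1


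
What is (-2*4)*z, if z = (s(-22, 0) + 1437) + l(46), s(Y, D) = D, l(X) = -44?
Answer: -11144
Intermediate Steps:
z = 1393 (z = (0 + 1437) - 44 = 1437 - 44 = 1393)
(-2*4)*z = -2*4*1393 = -8*1393 = -11144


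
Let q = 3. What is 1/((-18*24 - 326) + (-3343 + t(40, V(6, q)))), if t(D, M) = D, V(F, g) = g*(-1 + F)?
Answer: -1/4061 ≈ -0.00024624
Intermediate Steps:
1/((-18*24 - 326) + (-3343 + t(40, V(6, q)))) = 1/((-18*24 - 326) + (-3343 + 40)) = 1/((-432 - 326) - 3303) = 1/(-758 - 3303) = 1/(-4061) = -1/4061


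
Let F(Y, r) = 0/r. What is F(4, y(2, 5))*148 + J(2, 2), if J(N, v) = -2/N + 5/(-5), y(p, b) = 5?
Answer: -2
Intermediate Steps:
J(N, v) = -1 - 2/N (J(N, v) = -2/N + 5*(-⅕) = -2/N - 1 = -1 - 2/N)
F(Y, r) = 0
F(4, y(2, 5))*148 + J(2, 2) = 0*148 + (-2 - 1*2)/2 = 0 + (-2 - 2)/2 = 0 + (½)*(-4) = 0 - 2 = -2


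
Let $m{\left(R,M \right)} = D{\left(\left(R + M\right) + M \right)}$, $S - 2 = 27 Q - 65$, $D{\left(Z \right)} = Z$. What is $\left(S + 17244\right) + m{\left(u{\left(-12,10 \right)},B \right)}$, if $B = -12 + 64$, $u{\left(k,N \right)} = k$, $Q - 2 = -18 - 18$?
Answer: $16355$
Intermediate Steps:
$Q = -34$ ($Q = 2 - 36 = -34$)
$B = 52$
$S = -981$ ($S = 2 + \left(27 \left(-34\right) - 65\right) = 2 - 983 = -981$)
$m{\left(R,M \right)} = R + 2 M$ ($m{\left(R,M \right)} = \left(R + M\right) + M = \left(M + R\right) + M = R + 2 M$)
$\left(S + 17244\right) + m{\left(u{\left(-12,10 \right)},B \right)} = \left(-981 + 17244\right) + \left(-12 + 2 \cdot 52\right) = 16263 + \left(-12 + 104\right) = 16263 + 92 = 16355$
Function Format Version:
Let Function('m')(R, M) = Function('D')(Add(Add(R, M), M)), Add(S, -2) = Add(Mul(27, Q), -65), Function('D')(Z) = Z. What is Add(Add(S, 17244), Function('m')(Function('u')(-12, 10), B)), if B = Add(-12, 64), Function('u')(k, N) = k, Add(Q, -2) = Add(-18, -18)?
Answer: 16355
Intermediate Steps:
Q = -34 (Q = Add(2, Add(-18, -18)) = Add(2, -36) = -34)
B = 52
S = -981 (S = Add(2, Add(Mul(27, -34), -65)) = Add(2, Add(-918, -65)) = Add(2, -983) = -981)
Function('m')(R, M) = Add(R, Mul(2, M)) (Function('m')(R, M) = Add(Add(R, M), M) = Add(Add(M, R), M) = Add(R, Mul(2, M)))
Add(Add(S, 17244), Function('m')(Function('u')(-12, 10), B)) = Add(Add(-981, 17244), Add(-12, Mul(2, 52))) = Add(16263, Add(-12, 104)) = Add(16263, 92) = 16355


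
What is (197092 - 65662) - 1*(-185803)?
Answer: 317233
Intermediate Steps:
(197092 - 65662) - 1*(-185803) = 131430 + 185803 = 317233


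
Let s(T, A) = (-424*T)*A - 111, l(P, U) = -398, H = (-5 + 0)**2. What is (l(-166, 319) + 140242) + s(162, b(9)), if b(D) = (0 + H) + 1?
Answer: -1646155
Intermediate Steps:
H = 25 (H = (-5)**2 = 25)
b(D) = 26 (b(D) = (0 + 25) + 1 = 25 + 1 = 26)
s(T, A) = -111 - 424*A*T (s(T, A) = -424*A*T - 111 = -111 - 424*A*T)
(l(-166, 319) + 140242) + s(162, b(9)) = (-398 + 140242) + (-111 - 424*26*162) = 139844 + (-111 - 1785888) = 139844 - 1785999 = -1646155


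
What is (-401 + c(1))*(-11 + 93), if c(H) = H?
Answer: -32800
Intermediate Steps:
(-401 + c(1))*(-11 + 93) = (-401 + 1)*(-11 + 93) = -400*82 = -32800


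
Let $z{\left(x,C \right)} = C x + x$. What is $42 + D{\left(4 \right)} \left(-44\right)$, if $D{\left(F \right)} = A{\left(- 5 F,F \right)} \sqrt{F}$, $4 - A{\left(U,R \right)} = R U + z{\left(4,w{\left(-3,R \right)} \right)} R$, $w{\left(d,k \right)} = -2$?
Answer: $-8758$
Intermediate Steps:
$z{\left(x,C \right)} = x + C x$
$A{\left(U,R \right)} = 4 + 4 R - R U$ ($A{\left(U,R \right)} = 4 - \left(R U + 4 \left(1 - 2\right) R\right) = 4 - \left(R U + 4 \left(-1\right) R\right) = 4 - \left(R U - 4 R\right) = 4 - \left(- 4 R + R U\right) = 4 + 4 R - R U$)
$D{\left(F \right)} = \sqrt{F} \left(4 + 4 F + 5 F^{2}\right)$ ($D{\left(F \right)} = \left(4 + 4 F - F \left(- 5 F\right)\right) \sqrt{F} = \left(4 + 4 F + 5 F^{2}\right) \sqrt{F} = \sqrt{F} \left(4 + 4 F + 5 F^{2}\right)$)
$42 + D{\left(4 \right)} \left(-44\right) = 42 + \sqrt{4} \left(4 + 4 \cdot 4 + 5 \cdot 4^{2}\right) \left(-44\right) = 42 + 2 \left(4 + 16 + 5 \cdot 16\right) \left(-44\right) = 42 + 2 \left(4 + 16 + 80\right) \left(-44\right) = 42 + 2 \cdot 100 \left(-44\right) = 42 + 200 \left(-44\right) = 42 - 8800 = -8758$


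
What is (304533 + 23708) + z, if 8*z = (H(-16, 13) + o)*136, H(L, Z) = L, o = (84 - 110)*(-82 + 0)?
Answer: 364213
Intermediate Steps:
o = 2132 (o = -26*(-82) = 2132)
z = 35972 (z = ((-16 + 2132)*136)/8 = (2116*136)/8 = (1/8)*287776 = 35972)
(304533 + 23708) + z = (304533 + 23708) + 35972 = 328241 + 35972 = 364213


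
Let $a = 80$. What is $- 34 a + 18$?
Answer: $-2702$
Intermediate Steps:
$- 34 a + 18 = \left(-34\right) 80 + 18 = -2720 + 18 = -2702$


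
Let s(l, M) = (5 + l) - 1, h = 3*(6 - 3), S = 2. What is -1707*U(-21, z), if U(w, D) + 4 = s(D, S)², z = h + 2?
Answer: -377247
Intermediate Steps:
h = 9 (h = 3*3 = 9)
s(l, M) = 4 + l
z = 11 (z = 9 + 2 = 11)
U(w, D) = -4 + (4 + D)²
-1707*U(-21, z) = -1707*(-4 + (4 + 11)²) = -1707*(-4 + 15²) = -1707*(-4 + 225) = -1707*221 = -377247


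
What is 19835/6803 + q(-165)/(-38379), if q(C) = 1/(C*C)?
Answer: 20724962227822/7108238874825 ≈ 2.9156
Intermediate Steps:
q(C) = C⁻²
19835/6803 + q(-165)/(-38379) = 19835/6803 + 1/((-165)²*(-38379)) = 19835*(1/6803) + (1/27225)*(-1/38379) = 19835/6803 - 1/1044868275 = 20724962227822/7108238874825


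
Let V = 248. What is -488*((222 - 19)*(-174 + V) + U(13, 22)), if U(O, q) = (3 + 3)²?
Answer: -7348304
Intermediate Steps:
U(O, q) = 36 (U(O, q) = 6² = 36)
-488*((222 - 19)*(-174 + V) + U(13, 22)) = -488*((222 - 19)*(-174 + 248) + 36) = -488*(203*74 + 36) = -488*(15022 + 36) = -488*15058 = -7348304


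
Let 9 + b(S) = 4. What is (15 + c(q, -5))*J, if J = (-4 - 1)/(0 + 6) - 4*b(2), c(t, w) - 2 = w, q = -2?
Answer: 230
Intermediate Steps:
c(t, w) = 2 + w
b(S) = -5 (b(S) = -9 + 4 = -5)
J = 115/6 (J = (-4 - 1)/(0 + 6) - 4*(-5) = -5/6 + 20 = -5*⅙ + 20 = -⅚ + 20 = 115/6 ≈ 19.167)
(15 + c(q, -5))*J = (15 + (2 - 5))*(115/6) = (15 - 3)*(115/6) = 12*(115/6) = 230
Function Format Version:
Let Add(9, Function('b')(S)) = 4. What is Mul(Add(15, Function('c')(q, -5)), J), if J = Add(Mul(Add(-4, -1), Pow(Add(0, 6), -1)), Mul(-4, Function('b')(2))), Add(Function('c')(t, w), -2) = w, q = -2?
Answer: 230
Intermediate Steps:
Function('c')(t, w) = Add(2, w)
Function('b')(S) = -5 (Function('b')(S) = Add(-9, 4) = -5)
J = Rational(115, 6) (J = Add(Mul(Add(-4, -1), Pow(Add(0, 6), -1)), Mul(-4, -5)) = Add(Mul(-5, Pow(6, -1)), 20) = Add(Mul(-5, Rational(1, 6)), 20) = Add(Rational(-5, 6), 20) = Rational(115, 6) ≈ 19.167)
Mul(Add(15, Function('c')(q, -5)), J) = Mul(Add(15, Add(2, -5)), Rational(115, 6)) = Mul(Add(15, -3), Rational(115, 6)) = Mul(12, Rational(115, 6)) = 230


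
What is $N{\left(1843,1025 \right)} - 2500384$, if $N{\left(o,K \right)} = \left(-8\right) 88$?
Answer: $-2501088$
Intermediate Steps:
$N{\left(o,K \right)} = -704$
$N{\left(1843,1025 \right)} - 2500384 = -704 - 2500384 = -2501088$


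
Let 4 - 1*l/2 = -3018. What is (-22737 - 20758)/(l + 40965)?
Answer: -43495/47009 ≈ -0.92525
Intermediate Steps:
l = 6044 (l = 8 - 2*(-3018) = 8 + 6036 = 6044)
(-22737 - 20758)/(l + 40965) = (-22737 - 20758)/(6044 + 40965) = -43495/47009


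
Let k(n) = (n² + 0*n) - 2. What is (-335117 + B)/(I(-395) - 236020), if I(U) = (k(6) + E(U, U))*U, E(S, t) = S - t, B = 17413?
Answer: 158852/124725 ≈ 1.2736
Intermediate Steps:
k(n) = -2 + n² (k(n) = (n² + 0) - 2 = n² - 2 = -2 + n²)
I(U) = 34*U (I(U) = ((-2 + 6²) + (U - U))*U = ((-2 + 36) + 0)*U = (34 + 0)*U = 34*U)
(-335117 + B)/(I(-395) - 236020) = (-335117 + 17413)/(34*(-395) - 236020) = -317704/(-13430 - 236020) = -317704/(-249450) = -317704*(-1/249450) = 158852/124725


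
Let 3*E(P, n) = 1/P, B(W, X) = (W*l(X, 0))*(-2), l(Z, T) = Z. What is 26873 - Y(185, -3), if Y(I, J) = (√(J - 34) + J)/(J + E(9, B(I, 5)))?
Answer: 2149759/80 + 27*I*√37/80 ≈ 26872.0 + 2.0529*I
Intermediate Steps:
B(W, X) = -2*W*X (B(W, X) = (W*X)*(-2) = -2*W*X)
E(P, n) = 1/(3*P)
Y(I, J) = (J + √(-34 + J))/(1/27 + J) (Y(I, J) = (√(J - 34) + J)/(J + (⅓)/9) = (√(-34 + J) + J)/(J + (⅓)*(⅑)) = (J + √(-34 + J))/(J + 1/27) = (J + √(-34 + J))/(1/27 + J))
26873 - Y(185, -3) = 26873 - 27*(-3 + √(-34 - 3))/(1 + 27*(-3)) = 26873 - 27*(-3 + √(-37))/(1 - 81) = 26873 - 27*(-3 + I*√37)/(-80) = 26873 - 27*(-1)*(-3 + I*√37)/80 = 26873 - (81/80 - 27*I*√37/80) = 26873 + (-81/80 + 27*I*√37/80) = 2149759/80 + 27*I*√37/80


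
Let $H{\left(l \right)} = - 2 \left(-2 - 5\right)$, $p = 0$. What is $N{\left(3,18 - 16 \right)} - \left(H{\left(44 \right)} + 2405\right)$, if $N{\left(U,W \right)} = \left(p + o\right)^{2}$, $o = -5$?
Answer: $-2394$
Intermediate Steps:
$H{\left(l \right)} = 14$ ($H{\left(l \right)} = \left(-2\right) \left(-7\right) = 14$)
$N{\left(U,W \right)} = 25$ ($N{\left(U,W \right)} = \left(0 - 5\right)^{2} = \left(-5\right)^{2} = 25$)
$N{\left(3,18 - 16 \right)} - \left(H{\left(44 \right)} + 2405\right) = 25 - \left(14 + 2405\right) = 25 - 2419 = -2394$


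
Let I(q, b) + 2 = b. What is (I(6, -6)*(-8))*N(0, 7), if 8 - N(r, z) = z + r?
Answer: 64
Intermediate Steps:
I(q, b) = -2 + b
N(r, z) = 8 - r - z (N(r, z) = 8 - (z + r) = 8 - (r + z) = 8 + (-r - z) = 8 - r - z)
(I(6, -6)*(-8))*N(0, 7) = ((-2 - 6)*(-8))*(8 - 1*0 - 1*7) = (-8*(-8))*(8 + 0 - 7) = 64*1 = 64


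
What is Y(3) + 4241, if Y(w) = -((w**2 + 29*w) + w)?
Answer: 4142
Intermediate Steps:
Y(w) = -w**2 - 30*w (Y(w) = -(w**2 + 30*w) = -w**2 - 30*w)
Y(3) + 4241 = -1*3*(30 + 3) + 4241 = -1*3*33 + 4241 = -99 + 4241 = 4142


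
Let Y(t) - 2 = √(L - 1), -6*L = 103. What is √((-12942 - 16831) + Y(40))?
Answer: √(-1071756 + 6*I*√654)/6 ≈ 0.012351 + 172.54*I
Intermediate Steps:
L = -103/6 (L = -⅙*103 = -103/6 ≈ -17.167)
Y(t) = 2 + I*√654/6 (Y(t) = 2 + √(-103/6 - 1) = 2 + √(-109/6) = 2 + I*√654/6)
√((-12942 - 16831) + Y(40)) = √((-12942 - 16831) + (2 + I*√654/6)) = √(-29773 + (2 + I*√654/6)) = √(-29771 + I*√654/6)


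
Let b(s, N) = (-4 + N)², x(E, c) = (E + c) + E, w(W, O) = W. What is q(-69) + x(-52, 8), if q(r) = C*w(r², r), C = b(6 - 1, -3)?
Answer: 233193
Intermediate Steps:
x(E, c) = c + 2*E
C = 49 (C = (-4 - 3)² = (-7)² = 49)
q(r) = 49*r²
q(-69) + x(-52, 8) = 49*(-69)² + (8 + 2*(-52)) = 49*4761 + (8 - 104) = 233289 - 96 = 233193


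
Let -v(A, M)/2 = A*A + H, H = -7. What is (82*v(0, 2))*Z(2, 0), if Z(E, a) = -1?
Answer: -1148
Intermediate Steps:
v(A, M) = 14 - 2*A**2 (v(A, M) = -2*(A*A - 7) = -2*(A**2 - 7) = -2*(-7 + A**2) = 14 - 2*A**2)
(82*v(0, 2))*Z(2, 0) = (82*(14 - 2*0**2))*(-1) = (82*(14 - 2*0))*(-1) = (82*(14 + 0))*(-1) = (82*14)*(-1) = 1148*(-1) = -1148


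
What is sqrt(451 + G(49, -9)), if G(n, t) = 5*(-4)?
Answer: sqrt(431) ≈ 20.761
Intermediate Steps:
G(n, t) = -20
sqrt(451 + G(49, -9)) = sqrt(451 - 20) = sqrt(431)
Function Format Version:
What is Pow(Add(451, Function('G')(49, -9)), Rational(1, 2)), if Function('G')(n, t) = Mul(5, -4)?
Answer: Pow(431, Rational(1, 2)) ≈ 20.761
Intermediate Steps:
Function('G')(n, t) = -20
Pow(Add(451, Function('G')(49, -9)), Rational(1, 2)) = Pow(Add(451, -20), Rational(1, 2)) = Pow(431, Rational(1, 2))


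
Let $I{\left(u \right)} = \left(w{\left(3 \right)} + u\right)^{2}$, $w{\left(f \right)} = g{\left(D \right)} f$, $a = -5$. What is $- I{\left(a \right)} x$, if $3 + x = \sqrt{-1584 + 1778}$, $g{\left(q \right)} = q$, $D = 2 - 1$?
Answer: $12 - 4 \sqrt{194} \approx -43.714$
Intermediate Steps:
$D = 1$ ($D = 2 - 1 = 1$)
$x = -3 + \sqrt{194}$ ($x = -3 + \sqrt{-1584 + 1778} = -3 + \sqrt{194} \approx 10.928$)
$w{\left(f \right)} = f$ ($w{\left(f \right)} = 1 f = f$)
$I{\left(u \right)} = \left(3 + u\right)^{2}$
$- I{\left(a \right)} x = - \left(3 - 5\right)^{2} \left(-3 + \sqrt{194}\right) = - \left(-2\right)^{2} \left(-3 + \sqrt{194}\right) = \left(-1\right) 4 \left(-3 + \sqrt{194}\right) = - 4 \left(-3 + \sqrt{194}\right) = 12 - 4 \sqrt{194}$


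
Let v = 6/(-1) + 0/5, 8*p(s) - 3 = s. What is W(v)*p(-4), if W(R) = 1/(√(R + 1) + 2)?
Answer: I/(8*(√5 - 2*I)) ≈ -0.027778 + 0.031056*I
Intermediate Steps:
p(s) = 3/8 + s/8
v = -6 (v = 6*(-1) + 0*(⅕) = -6 + 0 = -6)
W(R) = 1/(2 + √(1 + R)) (W(R) = 1/(√(1 + R) + 2) = 1/(2 + √(1 + R)))
W(v)*p(-4) = (3/8 + (⅛)*(-4))/(2 + √(1 - 6)) = (3/8 - ½)/(2 + √(-5)) = -⅛/(2 + I*√5) = -1/(8*(2 + I*√5))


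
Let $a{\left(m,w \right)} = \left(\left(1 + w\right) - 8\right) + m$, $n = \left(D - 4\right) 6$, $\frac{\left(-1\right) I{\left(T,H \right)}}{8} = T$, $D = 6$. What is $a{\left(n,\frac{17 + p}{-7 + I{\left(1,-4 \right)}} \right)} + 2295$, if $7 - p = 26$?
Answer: $\frac{34502}{15} \approx 2300.1$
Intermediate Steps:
$I{\left(T,H \right)} = - 8 T$
$p = -19$ ($p = 7 - 26 = -19$)
$n = 12$ ($n = \left(6 - 4\right) 6 = 2 \cdot 6 = 12$)
$a{\left(m,w \right)} = -7 + m + w$ ($a{\left(m,w \right)} = \left(-7 + w\right) + m = -7 + m + w$)
$a{\left(n,\frac{17 + p}{-7 + I{\left(1,-4 \right)}} \right)} + 2295 = \left(-7 + 12 + \frac{17 - 19}{-7 - 8}\right) + 2295 = \left(-7 + 12 - \frac{2}{-7 - 8}\right) + 2295 = \left(-7 + 12 - \frac{2}{-15}\right) + 2295 = \left(-7 + 12 - - \frac{2}{15}\right) + 2295 = \left(-7 + 12 + \frac{2}{15}\right) + 2295 = \frac{77}{15} + 2295 = \frac{34502}{15}$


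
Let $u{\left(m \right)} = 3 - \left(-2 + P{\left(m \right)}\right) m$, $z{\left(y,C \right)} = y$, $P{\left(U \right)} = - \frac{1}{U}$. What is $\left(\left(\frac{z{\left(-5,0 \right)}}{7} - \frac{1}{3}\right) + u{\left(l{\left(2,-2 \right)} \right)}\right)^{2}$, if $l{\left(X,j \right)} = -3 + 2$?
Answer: $\frac{400}{441} \approx 0.90703$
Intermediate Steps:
$l{\left(X,j \right)} = -1$
$u{\left(m \right)} = 3 - m \left(-2 - \frac{1}{m}\right)$ ($u{\left(m \right)} = 3 - \left(-2 - \frac{1}{m}\right) m = 3 - m \left(-2 - \frac{1}{m}\right)$)
$\left(\left(\frac{z{\left(-5,0 \right)}}{7} - \frac{1}{3}\right) + u{\left(l{\left(2,-2 \right)} \right)}\right)^{2} = \left(\left(- \frac{5}{7} - \frac{1}{3}\right) + \left(4 + 2 \left(-1\right)\right)\right)^{2} = \left(\left(\left(-5\right) \frac{1}{7} - \frac{1}{3}\right) + \left(4 - 2\right)\right)^{2} = \left(\left(- \frac{5}{7} - \frac{1}{3}\right) + 2\right)^{2} = \left(- \frac{22}{21} + 2\right)^{2} = \left(\frac{20}{21}\right)^{2} = \frac{400}{441}$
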